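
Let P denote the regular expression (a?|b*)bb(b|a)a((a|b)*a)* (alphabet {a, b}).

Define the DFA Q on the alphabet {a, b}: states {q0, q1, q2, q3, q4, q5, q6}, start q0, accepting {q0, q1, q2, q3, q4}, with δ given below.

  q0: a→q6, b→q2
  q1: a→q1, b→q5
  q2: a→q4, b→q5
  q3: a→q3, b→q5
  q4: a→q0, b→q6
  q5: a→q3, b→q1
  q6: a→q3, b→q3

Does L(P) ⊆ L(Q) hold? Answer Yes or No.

Converting the expression P to a DFA (subset construction, then merging equivalent states) gives the minimal DFA with states {p0, p1, p2, p3, p4, p5, p6, p7, p8, p9}, start state p0, accepting states {p9} and transitions p0: a→p1, b→p2; p1: a→p3, b→p4; p2: a→p3, b→p5; p3: a→p3, b→p3; p4: a→p3, b→p6; p5: a→p7, b→p8; p6: a→p7, b→p7; p7: a→p9, b→p3; p8: a→p9, b→p8; p9: a→p9, b→p8.
Exploring the product automaton P × Q from the start pair (p0, q0), following both machines on each input symbol, reaches 19 state pairs: (p0, q0), (p1, q6), (p2, q2), (p3, q3), (p4, q3), (p3, q4), (p5, q5), (p3, q5), (p6, q5), (p3, q0), (p3, q6), (p7, q3), (p8, q1), (p3, q1), (p7, q1), (p3, q2), (p9, q3), (p9, q1), (p8, q5).
P accepts in {p9} and Q accepts in {q0, q1, q2, q3, q4}. The reachable pairs whose P-component is accepting are (p9, q3), (p9, q1); in each of them the Q-component is accepting too, so the product for L(P) \ L(Q) (P-component accepting, Q-component rejecting) has no reachable accepting pair and the difference is empty.
Hence every string in L(P) is also in L(Q).

Yes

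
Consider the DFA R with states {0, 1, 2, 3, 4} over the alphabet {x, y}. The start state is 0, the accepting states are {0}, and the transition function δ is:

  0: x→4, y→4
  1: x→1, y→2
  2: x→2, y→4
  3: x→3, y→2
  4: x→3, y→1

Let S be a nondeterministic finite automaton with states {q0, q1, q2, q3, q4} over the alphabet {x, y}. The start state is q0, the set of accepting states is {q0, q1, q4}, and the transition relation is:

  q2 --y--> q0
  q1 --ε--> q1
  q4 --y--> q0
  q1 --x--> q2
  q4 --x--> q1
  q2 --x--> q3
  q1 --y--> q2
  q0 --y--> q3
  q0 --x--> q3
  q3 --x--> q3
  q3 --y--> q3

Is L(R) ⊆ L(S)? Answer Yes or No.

Exploring the product automaton R × S from the start pair (0, q0), following both machines on each input symbol, reaches 5 state pairs: (0, q0), (4, q3), (3, q3), (1, q3), (2, q3).
R accepts in {0} and S accepts in {q0, q1, q4}. The reachable pairs whose R-component is accepting are (0, q0); in each of them the S-component is accepting too, so the product for L(R) \ L(S) (R-component accepting, S-component rejecting) has no reachable accepting pair and the difference is empty.
Hence every string in L(R) is also in L(S).

Yes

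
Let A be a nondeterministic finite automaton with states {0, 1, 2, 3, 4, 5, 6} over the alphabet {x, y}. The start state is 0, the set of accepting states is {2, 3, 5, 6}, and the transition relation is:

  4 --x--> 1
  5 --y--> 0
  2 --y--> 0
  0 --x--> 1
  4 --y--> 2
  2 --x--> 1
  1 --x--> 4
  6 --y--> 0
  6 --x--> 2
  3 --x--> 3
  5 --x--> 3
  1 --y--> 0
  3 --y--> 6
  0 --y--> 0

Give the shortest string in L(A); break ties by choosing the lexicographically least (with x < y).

xxy

A breadth-first search from 0 reaches an accepting state first via the path 0 → 1 → 4 → 2 on input xxy.
No string of length < 3 is accepted (BFS exhausts all shorter strings without reaching an accepting state), and xxy is the lexicographically least accepting string of length 3.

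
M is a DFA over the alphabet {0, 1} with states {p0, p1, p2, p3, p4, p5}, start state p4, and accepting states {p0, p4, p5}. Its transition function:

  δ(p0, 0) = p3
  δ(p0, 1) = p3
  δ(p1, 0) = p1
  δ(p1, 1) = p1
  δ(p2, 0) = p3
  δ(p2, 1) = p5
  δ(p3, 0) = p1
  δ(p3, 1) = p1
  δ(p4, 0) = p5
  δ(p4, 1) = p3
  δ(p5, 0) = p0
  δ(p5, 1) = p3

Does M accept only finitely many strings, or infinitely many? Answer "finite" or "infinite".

finite

The useful states (reachable from p4 and able to reach an accepting state) are {p0, p4, p5}.
Restricted to these states the transition graph has no cycle, so every accepting path has bounded length and L is finite.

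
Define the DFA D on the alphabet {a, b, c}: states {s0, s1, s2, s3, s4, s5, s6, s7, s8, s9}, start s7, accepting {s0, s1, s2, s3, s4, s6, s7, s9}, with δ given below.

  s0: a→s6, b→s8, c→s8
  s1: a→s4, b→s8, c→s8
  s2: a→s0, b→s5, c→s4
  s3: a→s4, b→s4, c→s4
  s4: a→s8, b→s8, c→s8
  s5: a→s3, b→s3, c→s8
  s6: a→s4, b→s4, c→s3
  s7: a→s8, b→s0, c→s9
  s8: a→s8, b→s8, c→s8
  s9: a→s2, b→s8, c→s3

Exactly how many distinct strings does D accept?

The useful subgraph on states {s0, s2, s3, s4, s5, s6, s7, s9} is acyclic, so L(D) is finite; the longest accepting path visits 7 useful states, giving maximum string length 6.
Counting accepting paths from s7 by length: 1 of length 0, 2 of length 1, 3 of length 2, 8 of length 3, 6 of length 4, 9 of length 5, 3 of length 6. Total 32.

32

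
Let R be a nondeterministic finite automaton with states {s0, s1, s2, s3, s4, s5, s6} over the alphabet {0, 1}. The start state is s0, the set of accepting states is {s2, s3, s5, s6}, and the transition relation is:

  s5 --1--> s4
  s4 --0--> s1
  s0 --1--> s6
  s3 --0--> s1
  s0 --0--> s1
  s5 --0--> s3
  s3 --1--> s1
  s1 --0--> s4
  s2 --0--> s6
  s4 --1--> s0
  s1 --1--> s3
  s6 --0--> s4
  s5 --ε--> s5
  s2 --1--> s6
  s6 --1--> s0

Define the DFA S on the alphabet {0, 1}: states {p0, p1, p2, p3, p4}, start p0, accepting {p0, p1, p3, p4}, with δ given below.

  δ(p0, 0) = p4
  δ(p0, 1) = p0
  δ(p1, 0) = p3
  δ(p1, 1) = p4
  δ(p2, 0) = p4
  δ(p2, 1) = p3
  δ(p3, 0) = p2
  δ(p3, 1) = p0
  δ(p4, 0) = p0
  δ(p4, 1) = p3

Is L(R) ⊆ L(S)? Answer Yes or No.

Exploring the product automaton R × S from the start pair (s0, p0), following both machines on each input symbol, reaches 10 state pairs: (s0, p0), (s1, p4), (s6, p0), (s4, p0), (s3, p3), (s4, p4), (s1, p2), (s1, p0), (s0, p3), (s3, p0).
R accepts in {s2, s3, s5, s6} and S accepts in {p0, p1, p3, p4}. The reachable pairs whose R-component is accepting are (s6, p0), (s3, p3), (s3, p0); in each of them the S-component is accepting too, so the product for L(R) \ L(S) (R-component accepting, S-component rejecting) has no reachable accepting pair and the difference is empty.
Hence every string in L(R) is also in L(S).

Yes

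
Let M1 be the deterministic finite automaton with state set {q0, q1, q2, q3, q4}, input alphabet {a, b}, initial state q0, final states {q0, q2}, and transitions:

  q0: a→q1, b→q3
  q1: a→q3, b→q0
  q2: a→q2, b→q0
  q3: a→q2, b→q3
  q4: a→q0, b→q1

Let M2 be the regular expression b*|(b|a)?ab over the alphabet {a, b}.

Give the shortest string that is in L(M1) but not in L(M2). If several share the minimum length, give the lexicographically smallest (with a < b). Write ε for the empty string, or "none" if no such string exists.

The string ba is accepted by M1 but not by M2.
No shorter string lies in the difference, and ba is the lexicographically first length-2 string in L(M1) \ L(M2).

ba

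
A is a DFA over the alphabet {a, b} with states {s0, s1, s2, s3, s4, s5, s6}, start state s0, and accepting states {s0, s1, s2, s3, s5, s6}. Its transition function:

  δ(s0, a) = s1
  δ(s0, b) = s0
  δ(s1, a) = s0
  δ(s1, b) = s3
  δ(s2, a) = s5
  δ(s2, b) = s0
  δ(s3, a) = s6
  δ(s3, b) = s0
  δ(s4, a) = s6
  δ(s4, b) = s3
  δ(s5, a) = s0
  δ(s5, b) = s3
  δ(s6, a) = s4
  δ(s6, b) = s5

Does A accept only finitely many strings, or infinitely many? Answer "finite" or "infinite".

State s0 is reachable from the start and can reach an accepting state, and it lies on the cycle s0 → s0.
Traversing that cycle any number of times yields accepted strings of unbounded length, so the language is infinite.

infinite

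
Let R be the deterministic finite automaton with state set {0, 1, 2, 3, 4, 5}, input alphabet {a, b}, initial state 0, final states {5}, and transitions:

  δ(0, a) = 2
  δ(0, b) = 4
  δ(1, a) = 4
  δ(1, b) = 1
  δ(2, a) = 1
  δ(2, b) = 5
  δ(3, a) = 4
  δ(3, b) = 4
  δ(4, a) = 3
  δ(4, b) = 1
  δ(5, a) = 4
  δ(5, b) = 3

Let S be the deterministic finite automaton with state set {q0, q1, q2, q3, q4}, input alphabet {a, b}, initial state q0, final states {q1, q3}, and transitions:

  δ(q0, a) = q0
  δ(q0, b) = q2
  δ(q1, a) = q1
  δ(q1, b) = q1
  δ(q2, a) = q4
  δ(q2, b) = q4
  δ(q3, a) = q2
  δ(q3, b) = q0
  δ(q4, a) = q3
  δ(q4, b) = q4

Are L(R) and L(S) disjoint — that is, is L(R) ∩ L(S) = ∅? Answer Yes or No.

Yes

Exploring the product automaton R × S from the start pair (0, q0), following both machines on each input symbol, reaches 14 state pairs: (0, q0), (2, q0), (4, q2), (1, q0), (5, q2), (3, q4), (1, q4), (4, q0), (1, q2), (4, q4), (4, q3), (3, q0), (3, q3), (3, q2).
R accepts in {5} and S accepts in {q1, q3}; no reachable pair has both components accepting, so no string drives both machines to acceptance simultaneously and L(R) ∩ L(S) = ∅.
So no string is accepted by both, and the intersection is empty.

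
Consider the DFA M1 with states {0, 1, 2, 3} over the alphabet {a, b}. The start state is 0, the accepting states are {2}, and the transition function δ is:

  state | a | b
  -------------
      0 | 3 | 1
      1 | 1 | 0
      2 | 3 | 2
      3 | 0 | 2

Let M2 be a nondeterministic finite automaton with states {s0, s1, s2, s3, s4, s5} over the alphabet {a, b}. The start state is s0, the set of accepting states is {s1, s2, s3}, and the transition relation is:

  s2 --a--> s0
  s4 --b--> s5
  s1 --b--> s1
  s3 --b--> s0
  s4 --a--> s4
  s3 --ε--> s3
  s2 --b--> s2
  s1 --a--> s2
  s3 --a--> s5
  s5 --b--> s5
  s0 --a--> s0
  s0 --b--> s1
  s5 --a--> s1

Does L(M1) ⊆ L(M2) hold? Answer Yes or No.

Exploring the product automaton M1 × M2 from the start pair (0, s0), following both machines on each input symbol, reaches 10 state pairs: (0, s0), (3, s0), (1, s1), (2, s1), (1, s2), (0, s1), (3, s2), (1, s0), (0, s2), (2, s2).
M1 accepts in {2} and M2 accepts in {s1, s2, s3}. The reachable pairs whose M1-component is accepting are (2, s1), (2, s2); in each of them the M2-component is accepting too, so the product for L(M1) \ L(M2) (M1-component accepting, M2-component rejecting) has no reachable accepting pair and the difference is empty.
Hence every string in L(M1) is also in L(M2).

Yes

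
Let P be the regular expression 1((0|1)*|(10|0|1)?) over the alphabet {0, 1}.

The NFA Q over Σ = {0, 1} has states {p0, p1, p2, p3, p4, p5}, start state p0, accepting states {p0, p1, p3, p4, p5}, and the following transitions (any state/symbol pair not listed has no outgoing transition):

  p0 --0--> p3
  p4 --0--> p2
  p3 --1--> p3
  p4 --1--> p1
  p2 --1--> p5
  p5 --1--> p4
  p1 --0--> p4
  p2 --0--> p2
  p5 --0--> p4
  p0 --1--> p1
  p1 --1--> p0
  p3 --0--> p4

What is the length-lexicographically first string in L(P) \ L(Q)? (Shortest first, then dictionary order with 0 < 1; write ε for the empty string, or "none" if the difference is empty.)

The string 100 is accepted by P but not by Q.
No shorter string lies in the difference, and 100 is the lexicographically first length-3 string in L(P) \ L(Q).

100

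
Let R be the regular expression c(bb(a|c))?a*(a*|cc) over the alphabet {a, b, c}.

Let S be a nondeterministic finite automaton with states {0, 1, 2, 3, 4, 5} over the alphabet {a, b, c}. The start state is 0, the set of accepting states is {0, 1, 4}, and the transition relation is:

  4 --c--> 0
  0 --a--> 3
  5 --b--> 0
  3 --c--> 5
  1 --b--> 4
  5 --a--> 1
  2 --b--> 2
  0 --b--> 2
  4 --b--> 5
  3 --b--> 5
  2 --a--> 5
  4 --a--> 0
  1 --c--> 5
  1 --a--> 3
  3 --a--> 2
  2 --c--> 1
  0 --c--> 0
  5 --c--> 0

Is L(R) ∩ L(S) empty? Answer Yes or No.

No

The string c is accepted by both R and S.
Hence L(R) ∩ L(S) ≠ ∅.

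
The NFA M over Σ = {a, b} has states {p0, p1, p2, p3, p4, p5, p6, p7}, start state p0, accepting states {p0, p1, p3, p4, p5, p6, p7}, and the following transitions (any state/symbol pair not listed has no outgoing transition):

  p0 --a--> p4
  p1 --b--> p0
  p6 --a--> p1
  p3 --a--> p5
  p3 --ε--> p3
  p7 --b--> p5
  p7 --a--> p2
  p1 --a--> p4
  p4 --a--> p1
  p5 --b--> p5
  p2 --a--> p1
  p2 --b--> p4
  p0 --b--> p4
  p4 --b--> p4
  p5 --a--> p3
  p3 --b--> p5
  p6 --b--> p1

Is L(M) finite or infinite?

infinite

State p0 is reachable from the start and can reach an accepting state, and it lies on the cycle p0 → p4 → p1 → p0.
Traversing that cycle any number of times yields accepted strings of unbounded length, so the language is infinite.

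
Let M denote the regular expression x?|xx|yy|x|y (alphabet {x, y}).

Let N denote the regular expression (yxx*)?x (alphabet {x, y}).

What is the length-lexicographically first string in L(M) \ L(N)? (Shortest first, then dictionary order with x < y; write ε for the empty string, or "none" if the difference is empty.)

The empty string ε is accepted by M but not by N.
Since ε is the unique shortest string, it is the required witness.

ε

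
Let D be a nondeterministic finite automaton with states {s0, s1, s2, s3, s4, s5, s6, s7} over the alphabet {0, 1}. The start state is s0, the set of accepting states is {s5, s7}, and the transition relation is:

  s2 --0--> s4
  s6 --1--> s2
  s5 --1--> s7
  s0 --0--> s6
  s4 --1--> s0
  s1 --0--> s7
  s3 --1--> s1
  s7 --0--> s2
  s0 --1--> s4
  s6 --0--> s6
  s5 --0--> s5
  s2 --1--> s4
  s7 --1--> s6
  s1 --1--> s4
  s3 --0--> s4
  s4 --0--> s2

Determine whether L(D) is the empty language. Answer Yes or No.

Yes

The states reachable from the start state are {s0, s2, s4, s6}.
None of the accepting states {s5, s7} is reachable, so no string is accepted and L(D) = ∅.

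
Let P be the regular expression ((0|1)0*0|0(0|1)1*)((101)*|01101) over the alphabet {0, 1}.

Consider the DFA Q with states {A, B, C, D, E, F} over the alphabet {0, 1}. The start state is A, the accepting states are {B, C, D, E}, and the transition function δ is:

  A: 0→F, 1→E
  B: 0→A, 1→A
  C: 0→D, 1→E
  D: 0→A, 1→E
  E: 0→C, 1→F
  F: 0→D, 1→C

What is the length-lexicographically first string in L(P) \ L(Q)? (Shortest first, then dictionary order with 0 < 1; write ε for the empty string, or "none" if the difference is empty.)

000

The string 000 is accepted by P but not by Q.
No shorter string lies in the difference, and 000 is the lexicographically first length-3 string in L(P) \ L(Q).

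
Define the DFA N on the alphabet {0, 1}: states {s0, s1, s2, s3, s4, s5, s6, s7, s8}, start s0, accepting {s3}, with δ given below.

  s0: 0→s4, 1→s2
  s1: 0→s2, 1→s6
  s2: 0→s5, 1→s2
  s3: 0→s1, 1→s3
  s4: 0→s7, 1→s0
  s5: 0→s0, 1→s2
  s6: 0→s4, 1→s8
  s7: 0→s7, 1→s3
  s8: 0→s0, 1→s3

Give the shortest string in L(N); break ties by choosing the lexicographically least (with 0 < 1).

A breadth-first search from s0 reaches an accepting state first via the path s0 → s4 → s7 → s3 on input 001.
No string of length < 3 is accepted (BFS exhausts all shorter strings without reaching an accepting state), and 001 is the lexicographically least accepting string of length 3.

001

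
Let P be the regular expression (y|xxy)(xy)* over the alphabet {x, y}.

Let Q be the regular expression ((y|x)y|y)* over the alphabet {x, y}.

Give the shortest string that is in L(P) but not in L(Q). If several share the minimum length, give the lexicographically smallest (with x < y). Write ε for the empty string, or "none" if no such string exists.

xxy

The string xxy is accepted by P but not by Q.
No shorter string lies in the difference, and xxy is the lexicographically first length-3 string in L(P) \ L(Q).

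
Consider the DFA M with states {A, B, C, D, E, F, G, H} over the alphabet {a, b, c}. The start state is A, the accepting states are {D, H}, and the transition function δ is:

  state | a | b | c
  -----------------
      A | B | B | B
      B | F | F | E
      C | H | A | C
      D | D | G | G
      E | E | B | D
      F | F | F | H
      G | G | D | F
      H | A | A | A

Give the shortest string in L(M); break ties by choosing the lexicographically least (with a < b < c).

A breadth-first search from A reaches an accepting state first via the path A → B → F → H on input aac.
No string of length < 3 is accepted (BFS exhausts all shorter strings without reaching an accepting state), and aac is the lexicographically least accepting string of length 3.

aac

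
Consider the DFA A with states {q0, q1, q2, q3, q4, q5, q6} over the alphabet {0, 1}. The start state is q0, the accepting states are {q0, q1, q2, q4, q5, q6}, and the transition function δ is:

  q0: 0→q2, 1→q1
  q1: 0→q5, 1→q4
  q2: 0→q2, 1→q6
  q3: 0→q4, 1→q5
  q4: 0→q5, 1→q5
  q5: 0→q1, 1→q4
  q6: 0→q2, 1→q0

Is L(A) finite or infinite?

State q1 is reachable from the start and can reach an accepting state, and it lies on the cycle q1 → q4 → q5 → q1.
Traversing that cycle any number of times yields accepted strings of unbounded length, so the language is infinite.

infinite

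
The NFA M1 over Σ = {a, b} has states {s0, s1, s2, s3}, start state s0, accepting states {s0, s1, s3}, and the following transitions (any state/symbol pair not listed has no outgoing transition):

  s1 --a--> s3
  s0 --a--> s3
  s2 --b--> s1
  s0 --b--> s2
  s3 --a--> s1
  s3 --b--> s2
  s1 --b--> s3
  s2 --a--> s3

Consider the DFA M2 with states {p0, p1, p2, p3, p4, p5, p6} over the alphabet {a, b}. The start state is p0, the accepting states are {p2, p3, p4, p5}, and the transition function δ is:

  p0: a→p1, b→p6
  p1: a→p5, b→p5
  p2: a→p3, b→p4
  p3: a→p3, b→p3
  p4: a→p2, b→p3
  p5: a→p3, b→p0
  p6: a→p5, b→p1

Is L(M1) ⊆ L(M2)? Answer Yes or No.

The empty string ε is in L(M1) but not in L(M2).
So L(M1) ⊄ L(M2).

No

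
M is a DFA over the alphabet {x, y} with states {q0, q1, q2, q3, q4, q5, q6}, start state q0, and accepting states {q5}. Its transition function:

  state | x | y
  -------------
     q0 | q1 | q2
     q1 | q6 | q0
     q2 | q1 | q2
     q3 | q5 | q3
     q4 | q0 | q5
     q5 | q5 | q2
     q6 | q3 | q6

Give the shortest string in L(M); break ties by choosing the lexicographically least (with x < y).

xxxx

A breadth-first search from q0 reaches an accepting state first via the path q0 → q1 → q6 → q3 → q5 on input xxxx.
No string of length < 4 is accepted (BFS exhausts all shorter strings without reaching an accepting state), and xxxx is the lexicographically least accepting string of length 4.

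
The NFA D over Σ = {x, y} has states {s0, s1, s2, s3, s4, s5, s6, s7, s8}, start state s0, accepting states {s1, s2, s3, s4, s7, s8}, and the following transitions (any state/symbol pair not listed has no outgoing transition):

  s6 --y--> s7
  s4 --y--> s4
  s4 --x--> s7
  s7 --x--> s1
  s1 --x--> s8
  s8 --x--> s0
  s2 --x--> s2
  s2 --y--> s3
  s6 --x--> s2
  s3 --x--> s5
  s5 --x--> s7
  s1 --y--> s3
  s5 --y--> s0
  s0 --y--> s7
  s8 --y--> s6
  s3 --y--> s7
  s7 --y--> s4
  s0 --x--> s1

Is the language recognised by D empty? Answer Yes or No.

The string x is accepted: the run s0 → s1 ends in the accepting state s1.
Since at least one string is accepted, L(D) is not empty.

No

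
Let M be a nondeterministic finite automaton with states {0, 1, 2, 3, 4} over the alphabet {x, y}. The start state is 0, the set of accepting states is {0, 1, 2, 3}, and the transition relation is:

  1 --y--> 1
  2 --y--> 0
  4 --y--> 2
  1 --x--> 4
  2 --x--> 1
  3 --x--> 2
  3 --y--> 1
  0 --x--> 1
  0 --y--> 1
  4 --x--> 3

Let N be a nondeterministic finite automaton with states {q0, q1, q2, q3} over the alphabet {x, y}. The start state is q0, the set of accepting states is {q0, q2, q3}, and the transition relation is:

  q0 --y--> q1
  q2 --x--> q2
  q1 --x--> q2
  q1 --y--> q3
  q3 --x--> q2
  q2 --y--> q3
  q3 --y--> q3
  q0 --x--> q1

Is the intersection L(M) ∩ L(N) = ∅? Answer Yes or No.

The empty string ε is accepted by both M and N.
Hence L(M) ∩ L(N) ≠ ∅.

No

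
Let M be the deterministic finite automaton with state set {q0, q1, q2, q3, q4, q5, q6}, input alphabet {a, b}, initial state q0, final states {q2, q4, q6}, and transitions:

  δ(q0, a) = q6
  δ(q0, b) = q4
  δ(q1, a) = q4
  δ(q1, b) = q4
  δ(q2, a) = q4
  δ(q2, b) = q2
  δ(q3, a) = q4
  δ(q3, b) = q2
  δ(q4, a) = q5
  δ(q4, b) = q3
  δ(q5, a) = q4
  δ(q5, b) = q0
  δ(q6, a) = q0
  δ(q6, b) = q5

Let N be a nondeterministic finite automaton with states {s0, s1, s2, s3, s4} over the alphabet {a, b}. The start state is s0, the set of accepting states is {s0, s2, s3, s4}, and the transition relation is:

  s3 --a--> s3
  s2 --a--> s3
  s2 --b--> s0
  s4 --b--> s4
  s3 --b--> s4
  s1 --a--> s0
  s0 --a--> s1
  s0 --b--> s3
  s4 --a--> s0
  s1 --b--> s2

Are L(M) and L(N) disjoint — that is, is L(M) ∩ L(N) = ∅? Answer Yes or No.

No

The string b is accepted by both M and N.
Hence L(M) ∩ L(N) ≠ ∅.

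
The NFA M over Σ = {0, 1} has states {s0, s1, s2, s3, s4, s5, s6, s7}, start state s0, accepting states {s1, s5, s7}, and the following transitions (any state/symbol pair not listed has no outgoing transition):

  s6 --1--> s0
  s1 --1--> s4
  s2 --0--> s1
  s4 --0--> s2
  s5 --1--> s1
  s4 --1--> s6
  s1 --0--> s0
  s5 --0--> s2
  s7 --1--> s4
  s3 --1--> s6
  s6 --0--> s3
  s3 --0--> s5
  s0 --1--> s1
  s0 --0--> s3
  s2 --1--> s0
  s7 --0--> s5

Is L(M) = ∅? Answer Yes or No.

No

The string 1 is accepted: the run s0 → s1 ends in the accepting state s1.
Since at least one string is accepted, L(M) is not empty.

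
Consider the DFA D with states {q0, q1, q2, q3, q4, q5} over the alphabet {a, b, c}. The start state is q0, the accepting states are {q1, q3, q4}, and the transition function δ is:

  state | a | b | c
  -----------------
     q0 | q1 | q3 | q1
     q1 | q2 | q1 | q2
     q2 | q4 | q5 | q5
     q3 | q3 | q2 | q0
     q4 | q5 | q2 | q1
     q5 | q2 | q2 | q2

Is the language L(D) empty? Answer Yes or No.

No

The string a is accepted: the run q0 → q1 ends in the accepting state q1.
Since at least one string is accepted, L(D) is not empty.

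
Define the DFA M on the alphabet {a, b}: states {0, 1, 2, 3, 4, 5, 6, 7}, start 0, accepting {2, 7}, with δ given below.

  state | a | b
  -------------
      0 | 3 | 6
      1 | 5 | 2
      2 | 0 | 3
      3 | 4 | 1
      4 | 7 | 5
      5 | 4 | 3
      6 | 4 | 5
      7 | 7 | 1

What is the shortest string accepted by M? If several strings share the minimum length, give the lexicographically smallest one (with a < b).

aaa

A breadth-first search from 0 reaches an accepting state first via the path 0 → 3 → 4 → 7 on input aaa.
No string of length < 3 is accepted (BFS exhausts all shorter strings without reaching an accepting state), and aaa is the lexicographically least accepting string of length 3.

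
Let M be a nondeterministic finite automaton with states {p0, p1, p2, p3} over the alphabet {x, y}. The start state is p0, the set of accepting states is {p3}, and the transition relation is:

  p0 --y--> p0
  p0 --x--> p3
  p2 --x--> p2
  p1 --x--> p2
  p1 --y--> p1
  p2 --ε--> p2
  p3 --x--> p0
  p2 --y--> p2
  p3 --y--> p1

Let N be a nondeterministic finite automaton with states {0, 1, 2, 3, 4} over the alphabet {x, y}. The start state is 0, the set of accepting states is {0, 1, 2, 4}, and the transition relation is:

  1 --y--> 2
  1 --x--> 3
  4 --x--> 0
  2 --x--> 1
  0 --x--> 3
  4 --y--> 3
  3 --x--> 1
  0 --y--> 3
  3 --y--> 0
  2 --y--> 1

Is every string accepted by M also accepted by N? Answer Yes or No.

The string x is in L(M) but not in L(N).
So L(M) ⊄ L(N).

No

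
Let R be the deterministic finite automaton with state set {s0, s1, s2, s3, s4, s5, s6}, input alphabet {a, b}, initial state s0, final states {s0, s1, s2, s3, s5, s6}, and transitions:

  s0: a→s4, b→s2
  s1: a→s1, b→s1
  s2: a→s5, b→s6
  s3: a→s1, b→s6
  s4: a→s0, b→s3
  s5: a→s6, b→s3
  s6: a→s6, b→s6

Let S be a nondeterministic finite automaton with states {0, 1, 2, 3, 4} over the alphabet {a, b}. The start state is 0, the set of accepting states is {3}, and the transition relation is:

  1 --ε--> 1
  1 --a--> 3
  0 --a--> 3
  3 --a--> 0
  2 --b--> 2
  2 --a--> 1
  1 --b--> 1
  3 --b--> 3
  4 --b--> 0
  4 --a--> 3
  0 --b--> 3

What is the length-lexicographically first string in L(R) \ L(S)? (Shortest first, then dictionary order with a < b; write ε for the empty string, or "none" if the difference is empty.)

ε

The empty string ε is accepted by R but not by S.
Since ε is the unique shortest string, it is the required witness.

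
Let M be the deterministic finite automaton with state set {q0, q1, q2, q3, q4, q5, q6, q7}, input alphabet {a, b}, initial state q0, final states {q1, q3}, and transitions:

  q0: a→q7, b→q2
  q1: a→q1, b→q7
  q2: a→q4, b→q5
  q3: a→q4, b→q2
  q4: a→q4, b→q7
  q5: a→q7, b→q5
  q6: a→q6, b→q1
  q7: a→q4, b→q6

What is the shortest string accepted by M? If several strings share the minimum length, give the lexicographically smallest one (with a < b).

A breadth-first search from q0 reaches an accepting state first via the path q0 → q7 → q6 → q1 on input abb.
No string of length < 3 is accepted (BFS exhausts all shorter strings without reaching an accepting state), and abb is the lexicographically least accepting string of length 3.

abb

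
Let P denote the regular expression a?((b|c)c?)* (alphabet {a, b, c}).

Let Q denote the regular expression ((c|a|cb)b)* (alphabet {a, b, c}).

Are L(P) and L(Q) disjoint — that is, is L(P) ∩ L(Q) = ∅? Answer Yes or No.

The empty string ε is accepted by both P and Q.
Hence L(P) ∩ L(Q) ≠ ∅.

No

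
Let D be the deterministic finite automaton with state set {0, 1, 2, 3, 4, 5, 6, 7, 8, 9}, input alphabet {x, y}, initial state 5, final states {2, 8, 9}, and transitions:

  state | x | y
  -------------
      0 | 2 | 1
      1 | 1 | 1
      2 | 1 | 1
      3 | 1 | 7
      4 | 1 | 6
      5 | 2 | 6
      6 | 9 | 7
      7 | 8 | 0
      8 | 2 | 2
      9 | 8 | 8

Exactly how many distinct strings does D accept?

12

The useful subgraph on states {0, 2, 5, 6, 7, 8, 9} is acyclic, so L(D) is finite; the longest accepting path visits 5 useful states, giving maximum string length 4.
Counting accepting paths from 5 by length: 1 of length 1, 1 of length 2, 3 of length 3, 7 of length 4. Total 12.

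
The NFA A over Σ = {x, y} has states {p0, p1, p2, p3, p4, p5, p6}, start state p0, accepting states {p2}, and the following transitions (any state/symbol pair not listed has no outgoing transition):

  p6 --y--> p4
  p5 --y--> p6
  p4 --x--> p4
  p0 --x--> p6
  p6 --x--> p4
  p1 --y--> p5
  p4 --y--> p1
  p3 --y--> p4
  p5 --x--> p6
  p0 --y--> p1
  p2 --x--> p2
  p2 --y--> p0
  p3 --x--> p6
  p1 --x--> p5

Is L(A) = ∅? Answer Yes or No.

The states reachable from the start state are {p0, p1, p4, p5, p6}.
None of the accepting states {p2} is reachable, so no string is accepted and L(A) = ∅.

Yes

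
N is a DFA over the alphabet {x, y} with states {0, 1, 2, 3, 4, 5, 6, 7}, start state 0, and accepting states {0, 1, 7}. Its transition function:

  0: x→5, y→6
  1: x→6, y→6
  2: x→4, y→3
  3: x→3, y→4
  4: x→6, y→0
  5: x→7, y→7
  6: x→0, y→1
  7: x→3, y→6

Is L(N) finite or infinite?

State 3 is reachable from the start and can reach an accepting state, and it lies on the cycle 3 → 3.
Traversing that cycle any number of times yields accepted strings of unbounded length, so the language is infinite.

infinite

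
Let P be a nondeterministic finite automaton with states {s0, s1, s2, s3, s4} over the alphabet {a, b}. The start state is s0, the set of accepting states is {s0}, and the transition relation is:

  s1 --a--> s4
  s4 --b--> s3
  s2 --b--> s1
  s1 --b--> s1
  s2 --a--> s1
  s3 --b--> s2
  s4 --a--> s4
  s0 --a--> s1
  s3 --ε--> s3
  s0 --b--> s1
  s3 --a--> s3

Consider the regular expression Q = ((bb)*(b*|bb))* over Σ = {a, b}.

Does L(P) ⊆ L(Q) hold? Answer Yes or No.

Converting the expression Q to a DFA (subset construction, then merging equivalent states) gives the minimal DFA with states {q0, q1}, start state q0, accepting states {q0} and transitions q0: a→q1, b→q0; q1: a→q1, b→q1.
Exploring the product automaton P × Q from the start pair (s0, q0), following both machines on each input symbol, reaches 6 state pairs: (s0, q0), (s1, q1), (s1, q0), (s4, q1), (s3, q1), (s2, q1).
P accepts in {s0} and Q accepts in {q0}. The reachable pairs whose P-component is accepting are (s0, q0); in each of them the Q-component is accepting too, so the product for L(P) \ L(Q) (P-component accepting, Q-component rejecting) has no reachable accepting pair and the difference is empty.
Hence every string in L(P) is also in L(Q).

Yes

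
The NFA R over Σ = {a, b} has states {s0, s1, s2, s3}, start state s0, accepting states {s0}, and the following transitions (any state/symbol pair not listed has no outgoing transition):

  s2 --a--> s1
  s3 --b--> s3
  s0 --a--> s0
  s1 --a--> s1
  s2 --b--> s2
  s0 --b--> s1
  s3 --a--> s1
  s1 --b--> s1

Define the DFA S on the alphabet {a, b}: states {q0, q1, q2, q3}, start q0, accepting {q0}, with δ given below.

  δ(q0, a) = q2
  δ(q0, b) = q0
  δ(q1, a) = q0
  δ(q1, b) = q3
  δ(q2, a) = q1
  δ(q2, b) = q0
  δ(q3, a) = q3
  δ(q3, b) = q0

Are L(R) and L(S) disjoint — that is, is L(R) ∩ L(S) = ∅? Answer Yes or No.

The empty string ε is accepted by both R and S.
Hence L(R) ∩ L(S) ≠ ∅.

No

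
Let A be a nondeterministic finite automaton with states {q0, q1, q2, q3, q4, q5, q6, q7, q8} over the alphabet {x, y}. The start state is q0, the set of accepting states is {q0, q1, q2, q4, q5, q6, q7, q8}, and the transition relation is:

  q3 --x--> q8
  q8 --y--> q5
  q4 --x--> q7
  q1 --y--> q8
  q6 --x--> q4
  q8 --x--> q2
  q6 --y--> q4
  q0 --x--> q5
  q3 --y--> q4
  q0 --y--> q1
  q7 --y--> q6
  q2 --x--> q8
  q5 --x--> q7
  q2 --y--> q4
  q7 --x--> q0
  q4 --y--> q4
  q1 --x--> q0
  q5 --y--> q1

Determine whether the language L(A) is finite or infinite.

infinite

State q0 is reachable from the start and can reach an accepting state, and it lies on the cycle q0 → q1 → q0.
Traversing that cycle any number of times yields accepted strings of unbounded length, so the language is infinite.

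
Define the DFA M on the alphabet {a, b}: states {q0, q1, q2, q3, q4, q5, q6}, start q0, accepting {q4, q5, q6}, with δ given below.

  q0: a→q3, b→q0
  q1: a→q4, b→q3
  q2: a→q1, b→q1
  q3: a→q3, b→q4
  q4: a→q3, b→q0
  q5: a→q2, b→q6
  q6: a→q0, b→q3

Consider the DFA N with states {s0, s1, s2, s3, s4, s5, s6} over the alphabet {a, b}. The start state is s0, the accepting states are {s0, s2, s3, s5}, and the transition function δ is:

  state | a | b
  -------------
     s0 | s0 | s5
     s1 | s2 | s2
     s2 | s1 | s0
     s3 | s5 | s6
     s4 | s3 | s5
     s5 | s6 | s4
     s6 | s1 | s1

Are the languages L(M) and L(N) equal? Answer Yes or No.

The string bab is accepted by M but rejected by N.
So L(M) ≠ L(N).

No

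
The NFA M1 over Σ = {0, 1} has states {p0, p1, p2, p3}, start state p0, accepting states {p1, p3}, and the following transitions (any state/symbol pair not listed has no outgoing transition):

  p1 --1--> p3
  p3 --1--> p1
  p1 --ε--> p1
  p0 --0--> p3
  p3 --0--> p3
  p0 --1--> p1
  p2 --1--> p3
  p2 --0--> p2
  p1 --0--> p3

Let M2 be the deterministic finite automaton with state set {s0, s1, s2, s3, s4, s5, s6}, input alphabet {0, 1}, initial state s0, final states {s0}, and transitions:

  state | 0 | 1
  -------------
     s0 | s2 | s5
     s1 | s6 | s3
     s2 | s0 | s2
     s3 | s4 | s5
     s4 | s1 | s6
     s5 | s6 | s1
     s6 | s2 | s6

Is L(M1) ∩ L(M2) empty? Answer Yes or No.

No

The string 00 is accepted by both M1 and M2.
Hence L(M1) ∩ L(M2) ≠ ∅.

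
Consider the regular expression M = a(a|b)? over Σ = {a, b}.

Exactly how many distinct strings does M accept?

3

The expression has no Kleene star, so L(M) is finite. Expanding the alternatives gives {a, aa, ab}.
That is 1 of length 1, 2 of length 2: 3 strings in all.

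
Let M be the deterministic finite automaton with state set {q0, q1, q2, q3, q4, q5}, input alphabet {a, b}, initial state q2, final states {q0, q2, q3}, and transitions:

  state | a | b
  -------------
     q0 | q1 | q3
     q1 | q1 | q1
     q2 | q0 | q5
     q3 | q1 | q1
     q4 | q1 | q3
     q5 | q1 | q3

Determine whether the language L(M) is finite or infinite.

finite

The useful states (reachable from q2 and able to reach an accepting state) are {q0, q2, q3, q5}.
Restricted to these states the transition graph has no cycle, so every accepting path has bounded length and L is finite.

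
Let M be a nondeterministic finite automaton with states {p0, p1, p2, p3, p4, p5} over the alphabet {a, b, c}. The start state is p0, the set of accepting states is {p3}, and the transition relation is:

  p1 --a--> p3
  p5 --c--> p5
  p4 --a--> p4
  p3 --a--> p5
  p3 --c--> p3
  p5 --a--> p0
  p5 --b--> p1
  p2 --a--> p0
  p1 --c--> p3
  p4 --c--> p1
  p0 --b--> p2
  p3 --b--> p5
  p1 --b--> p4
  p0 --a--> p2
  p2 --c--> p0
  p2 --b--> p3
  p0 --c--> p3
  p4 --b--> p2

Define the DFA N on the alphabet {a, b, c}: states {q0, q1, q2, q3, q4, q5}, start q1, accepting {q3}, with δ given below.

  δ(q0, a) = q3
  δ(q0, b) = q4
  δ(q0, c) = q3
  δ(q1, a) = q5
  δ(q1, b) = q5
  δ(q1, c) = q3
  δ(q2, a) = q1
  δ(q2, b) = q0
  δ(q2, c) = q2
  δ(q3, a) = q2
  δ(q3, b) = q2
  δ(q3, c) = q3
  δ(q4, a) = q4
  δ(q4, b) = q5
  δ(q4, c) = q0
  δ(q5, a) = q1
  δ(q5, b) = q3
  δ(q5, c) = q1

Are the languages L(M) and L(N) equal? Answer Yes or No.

Exploring the product automaton M × N from the start pair (p0, q1), following both machines on each input symbol, reaches 6 state pairs: (p0, q1), (p2, q5), (p3, q3), (p5, q2), (p1, q0), (p4, q4).
M accepts in {p3} and N accepts in {q3}. In every reachable pair the two components are either both accepting — (p3, q3) — or both non-accepting, so no string is accepted by exactly one of the machines: L(M) \ L(N) and L(N) \ L(M) are both empty.
Hence every string is accepted by M iff it is accepted by N, and the two languages coincide.

Yes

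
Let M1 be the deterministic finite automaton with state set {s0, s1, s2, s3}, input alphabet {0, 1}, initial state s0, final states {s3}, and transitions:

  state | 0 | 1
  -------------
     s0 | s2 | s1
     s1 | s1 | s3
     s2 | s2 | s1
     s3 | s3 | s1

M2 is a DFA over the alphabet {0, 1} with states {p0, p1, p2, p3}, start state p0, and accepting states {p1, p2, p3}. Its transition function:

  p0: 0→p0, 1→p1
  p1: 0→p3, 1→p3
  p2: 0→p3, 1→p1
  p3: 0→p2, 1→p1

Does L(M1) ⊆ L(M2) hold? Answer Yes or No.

Exploring the product automaton M1 × M2 from the start pair (s0, p0), following both machines on each input symbol, reaches 8 state pairs: (s0, p0), (s2, p0), (s1, p1), (s1, p3), (s3, p3), (s1, p2), (s3, p1), (s3, p2).
M1 accepts in {s3} and M2 accepts in {p1, p2, p3}. The reachable pairs whose M1-component is accepting are (s3, p3), (s3, p1), (s3, p2); in each of them the M2-component is accepting too, so the product for L(M1) \ L(M2) (M1-component accepting, M2-component rejecting) has no reachable accepting pair and the difference is empty.
Hence every string in L(M1) is also in L(M2).

Yes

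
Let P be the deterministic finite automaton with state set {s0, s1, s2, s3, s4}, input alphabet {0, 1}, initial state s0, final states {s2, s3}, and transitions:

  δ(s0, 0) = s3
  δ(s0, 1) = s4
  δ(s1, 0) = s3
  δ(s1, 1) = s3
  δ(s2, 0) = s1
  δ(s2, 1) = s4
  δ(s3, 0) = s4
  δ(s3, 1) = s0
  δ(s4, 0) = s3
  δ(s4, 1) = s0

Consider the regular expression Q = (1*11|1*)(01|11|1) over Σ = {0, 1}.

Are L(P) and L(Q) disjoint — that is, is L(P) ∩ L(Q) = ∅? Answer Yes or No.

Yes

Converting the expression Q to a DFA (subset construction, then merging equivalent states) gives the minimal DFA with states {q0, q1, q2, q3, q4}, start state q0, accepting states {q2, q4} and transitions q0: 0→q1, 1→q2; q1: 0→q3, 1→q4; q2: 0→q1, 1→q2; q3: 0→q3, 1→q3; q4: 0→q3, 1→q3.
Exploring the product automaton P × Q from the start pair (s0, q0), following both machines on each input symbol, reaches 8 state pairs: (s0, q0), (s3, q1), (s4, q2), (s4, q3), (s0, q4), (s0, q2), (s3, q3), (s0, q3).
P accepts in {s2, s3} and Q accepts in {q2, q4}; no reachable pair has both components accepting, so no string drives both machines to acceptance simultaneously and L(P) ∩ L(Q) = ∅.
So no string is accepted by both, and the intersection is empty.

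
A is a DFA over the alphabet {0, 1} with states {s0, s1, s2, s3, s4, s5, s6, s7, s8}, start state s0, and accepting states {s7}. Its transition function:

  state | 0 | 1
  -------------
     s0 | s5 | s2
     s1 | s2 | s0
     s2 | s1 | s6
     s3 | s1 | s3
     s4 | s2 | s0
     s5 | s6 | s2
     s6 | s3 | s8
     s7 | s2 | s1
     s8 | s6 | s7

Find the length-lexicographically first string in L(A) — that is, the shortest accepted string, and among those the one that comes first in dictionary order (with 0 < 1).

A breadth-first search from s0 reaches an accepting state first via the path s0 → s5 → s6 → s8 → s7 on input 0011.
No string of length < 4 is accepted (BFS exhausts all shorter strings without reaching an accepting state), and 0011 is the lexicographically least accepting string of length 4.

0011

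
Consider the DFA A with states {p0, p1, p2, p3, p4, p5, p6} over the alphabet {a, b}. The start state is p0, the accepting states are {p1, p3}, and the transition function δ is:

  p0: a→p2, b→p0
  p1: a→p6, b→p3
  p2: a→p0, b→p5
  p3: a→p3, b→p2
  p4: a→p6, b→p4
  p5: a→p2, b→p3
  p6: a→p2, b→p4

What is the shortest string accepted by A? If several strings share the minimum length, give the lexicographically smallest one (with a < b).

A breadth-first search from p0 reaches an accepting state first via the path p0 → p2 → p5 → p3 on input abb.
No string of length < 3 is accepted (BFS exhausts all shorter strings without reaching an accepting state), and abb is the lexicographically least accepting string of length 3.

abb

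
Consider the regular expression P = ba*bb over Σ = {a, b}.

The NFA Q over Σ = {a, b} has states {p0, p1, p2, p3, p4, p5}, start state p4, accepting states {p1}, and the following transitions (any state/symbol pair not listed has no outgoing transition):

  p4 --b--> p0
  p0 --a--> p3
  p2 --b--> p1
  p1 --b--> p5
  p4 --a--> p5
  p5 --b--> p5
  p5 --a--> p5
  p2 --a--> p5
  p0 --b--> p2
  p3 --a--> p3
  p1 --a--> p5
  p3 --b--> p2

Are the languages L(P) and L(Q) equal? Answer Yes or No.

Converting the expression P to a DFA (subset construction, then merging equivalent states) gives the minimal DFA with states {r0, r1, r2, r3, r4}, start state r0, accepting states {r4} and transitions r0: a→r1, b→r2; r1: a→r1, b→r1; r2: a→r2, b→r3; r3: a→r1, b→r4; r4: a→r1, b→r1.
Exploring the product automaton P × Q from the start pair (r0, p4), following both machines on each input symbol, reaches 6 state pairs: (r0, p4), (r1, p5), (r2, p0), (r2, p3), (r3, p2), (r4, p1).
P accepts in {r4} and Q accepts in {p1}. In every reachable pair the two components are either both accepting — (r4, p1) — or both non-accepting, so no string is accepted by exactly one of the machines: L(P) \ L(Q) and L(Q) \ L(P) are both empty.
Hence every string is accepted by P iff it is accepted by Q, and the two languages coincide.

Yes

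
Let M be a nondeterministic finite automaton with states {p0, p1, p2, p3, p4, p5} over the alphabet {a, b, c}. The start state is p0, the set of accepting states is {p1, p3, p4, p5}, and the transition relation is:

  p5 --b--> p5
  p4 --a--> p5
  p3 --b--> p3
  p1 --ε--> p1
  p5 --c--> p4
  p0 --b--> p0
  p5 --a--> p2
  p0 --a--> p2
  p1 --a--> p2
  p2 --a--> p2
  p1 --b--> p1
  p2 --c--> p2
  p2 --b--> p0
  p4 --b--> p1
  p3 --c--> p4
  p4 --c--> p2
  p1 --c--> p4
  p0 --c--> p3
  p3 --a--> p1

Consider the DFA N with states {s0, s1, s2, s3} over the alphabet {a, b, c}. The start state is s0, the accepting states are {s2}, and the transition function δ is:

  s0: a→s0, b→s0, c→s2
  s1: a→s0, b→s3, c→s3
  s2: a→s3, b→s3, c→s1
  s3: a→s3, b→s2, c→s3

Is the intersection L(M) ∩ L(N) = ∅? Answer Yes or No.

No

The string c is accepted by both M and N.
Hence L(M) ∩ L(N) ≠ ∅.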